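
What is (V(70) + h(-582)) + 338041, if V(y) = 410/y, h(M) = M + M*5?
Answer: 2341884/7 ≈ 3.3456e+5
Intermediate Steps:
h(M) = 6*M (h(M) = M + 5*M = 6*M)
(V(70) + h(-582)) + 338041 = (410/70 + 6*(-582)) + 338041 = (410*(1/70) - 3492) + 338041 = (41/7 - 3492) + 338041 = -24403/7 + 338041 = 2341884/7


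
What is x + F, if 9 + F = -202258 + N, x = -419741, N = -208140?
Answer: -830148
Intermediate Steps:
F = -410407 (F = -9 + (-202258 - 208140) = -9 - 410398 = -410407)
x + F = -419741 - 410407 = -830148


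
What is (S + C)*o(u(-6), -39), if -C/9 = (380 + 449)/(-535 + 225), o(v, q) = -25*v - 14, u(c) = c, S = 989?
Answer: 21355468/155 ≈ 1.3778e+5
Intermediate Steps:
o(v, q) = -14 - 25*v
C = 7461/310 (C = -9*(380 + 449)/(-535 + 225) = -7461/(-310) = -7461*(-1)/310 = -9*(-829/310) = 7461/310 ≈ 24.068)
(S + C)*o(u(-6), -39) = (989 + 7461/310)*(-14 - 25*(-6)) = 314051*(-14 + 150)/310 = (314051/310)*136 = 21355468/155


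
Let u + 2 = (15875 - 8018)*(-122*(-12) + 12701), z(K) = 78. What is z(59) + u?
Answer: 111294481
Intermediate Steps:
u = 111294403 (u = -2 + (15875 - 8018)*(-122*(-12) + 12701) = -2 + 7857*(1464 + 12701) = -2 + 7857*14165 = -2 + 111294405 = 111294403)
z(59) + u = 78 + 111294403 = 111294481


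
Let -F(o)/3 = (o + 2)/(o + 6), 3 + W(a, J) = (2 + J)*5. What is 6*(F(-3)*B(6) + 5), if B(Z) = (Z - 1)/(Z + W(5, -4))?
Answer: 180/7 ≈ 25.714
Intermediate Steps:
W(a, J) = 7 + 5*J (W(a, J) = -3 + (2 + J)*5 = -3 + (10 + 5*J) = 7 + 5*J)
F(o) = -3*(2 + o)/(6 + o) (F(o) = -3*(o + 2)/(o + 6) = -3*(2 + o)/(6 + o))
B(Z) = (-1 + Z)/(-13 + Z) (B(Z) = (Z - 1)/(Z + (7 + 5*(-4))) = (-1 + Z)/(Z + (7 - 20)) = (-1 + Z)/(Z - 13) = (-1 + Z)/(-13 + Z))
6*(F(-3)*B(6) + 5) = 6*((3*(-2 - 1*(-3))/(6 - 3))*((-1 + 6)/(-13 + 6)) + 5) = 6*((3*(-2 + 3)/3)*(5/(-7)) + 5) = 6*((3*(⅓)*1)*(-⅐*5) + 5) = 6*(1*(-5/7) + 5) = 6*(-5/7 + 5) = 6*(30/7) = 180/7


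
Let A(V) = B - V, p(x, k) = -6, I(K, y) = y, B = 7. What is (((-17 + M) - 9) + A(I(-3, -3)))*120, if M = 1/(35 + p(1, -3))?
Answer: -55560/29 ≈ -1915.9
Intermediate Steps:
M = 1/29 (M = 1/(35 - 6) = 1/29 ≈ 0.034483)
A(V) = 7 - V
(((-17 + M) - 9) + A(I(-3, -3)))*120 = (((-17 + 1/29) - 9) + (7 - 1*(-3)))*120 = ((-492/29 - 9) + (7 + 3))*120 = (-753/29 + 10)*120 = -463/29*120 = -55560/29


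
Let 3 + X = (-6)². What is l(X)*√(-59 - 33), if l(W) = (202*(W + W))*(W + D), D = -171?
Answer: -3679632*I*√23 ≈ -1.7647e+7*I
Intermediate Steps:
X = 33 (X = -3 + (-6)² = -3 + 36 = 33)
l(W) = 404*W*(-171 + W) (l(W) = (202*(W + W))*(W - 171) = (202*(2*W))*(-171 + W) = (404*W)*(-171 + W) = 404*W*(-171 + W))
l(X)*√(-59 - 33) = (404*33*(-171 + 33))*√(-59 - 33) = (404*33*(-138))*√(-92) = -3679632*I*√23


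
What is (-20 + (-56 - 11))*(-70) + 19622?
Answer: 25712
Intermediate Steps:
(-20 + (-56 - 11))*(-70) + 19622 = (-20 - 67)*(-70) + 19622 = -87*(-70) + 19622 = 6090 + 19622 = 25712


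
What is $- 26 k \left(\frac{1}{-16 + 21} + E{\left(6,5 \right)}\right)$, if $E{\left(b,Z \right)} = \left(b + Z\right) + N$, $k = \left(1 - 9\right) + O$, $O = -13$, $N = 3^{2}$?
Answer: $\frac{55146}{5} \approx 11029.0$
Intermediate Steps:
$N = 9$
$k = -21$ ($k = \left(1 - 9\right) - 13 = -8 - 13 = -21$)
$E{\left(b,Z \right)} = 9 + Z + b$ ($E{\left(b,Z \right)} = \left(b + Z\right) + 9 = \left(Z + b\right) + 9 = 9 + Z + b$)
$- 26 k \left(\frac{1}{-16 + 21} + E{\left(6,5 \right)}\right) = \left(-26\right) \left(-21\right) \left(\frac{1}{-16 + 21} + \left(9 + 5 + 6\right)\right) = 546 \left(\frac{1}{5} + 20\right) = 546 \cdot \frac{101}{5} = \frac{55146}{5}$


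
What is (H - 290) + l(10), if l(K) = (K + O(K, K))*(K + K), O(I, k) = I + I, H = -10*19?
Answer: 120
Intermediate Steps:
H = -190
O(I, k) = 2*I
l(K) = 6*K² (l(K) = (K + 2*K)*(K + K) = (3*K)*(2*K) = 6*K²)
(H - 290) + l(10) = (-190 - 290) + 6*10² = -480 + 6*100 = -480 + 600 = 120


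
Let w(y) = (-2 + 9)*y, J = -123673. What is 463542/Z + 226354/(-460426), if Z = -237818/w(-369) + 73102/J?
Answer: 2434714619428023187/480534169043516 ≈ 5066.7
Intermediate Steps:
w(y) = 7*y
Z = 4174691864/45635337 (Z = -237818/(7*(-369)) + 73102/(-123673) = -237818/(-2583) + 73102*(-1/123673) = -237818*(-1/2583) - 73102/123673 = 33974/369 - 73102/123673 = 4174691864/45635337 ≈ 91.479)
463542/Z + 226354/(-460426) = 463542/(4174691864/45635337) + 226354/(-460426) = 463542*(45635337/4174691864) + 226354*(-1/460426) = 10576947691827/2087345932 - 113177/230213 = 2434714619428023187/480534169043516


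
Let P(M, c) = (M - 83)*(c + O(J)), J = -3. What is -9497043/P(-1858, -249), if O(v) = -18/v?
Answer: -1055227/52407 ≈ -20.135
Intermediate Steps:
P(M, c) = (-83 + M)*(6 + c) (P(M, c) = (M - 83)*(c - 18/(-3)) = (-83 + M)*(c - 18*(-⅓)) = (-83 + M)*(c + 6) = (-83 + M)*(6 + c))
-9497043/P(-1858, -249) = -9497043/(-498 - 83*(-249) + 6*(-1858) - 1858*(-249)) = -9497043/(-498 + 20667 - 11148 + 462642) = -9497043/471663 = -9497043*1/471663 = -1055227/52407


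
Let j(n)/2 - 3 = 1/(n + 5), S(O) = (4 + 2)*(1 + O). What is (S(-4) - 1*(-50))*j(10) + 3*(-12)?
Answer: 2404/15 ≈ 160.27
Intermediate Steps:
S(O) = 6 + 6*O (S(O) = 6*(1 + O) = 6 + 6*O)
j(n) = 6 + 2/(5 + n) (j(n) = 6 + 2/(n + 5) = 6 + 2/(5 + n))
(S(-4) - 1*(-50))*j(10) + 3*(-12) = ((6 + 6*(-4)) - 1*(-50))*(2*(16 + 3*10)/(5 + 10)) + 3*(-12) = ((6 - 24) + 50)*(2*(16 + 30)/15) - 36 = (-18 + 50)*(2*(1/15)*46) - 36 = 32*(92/15) - 36 = 2944/15 - 36 = 2404/15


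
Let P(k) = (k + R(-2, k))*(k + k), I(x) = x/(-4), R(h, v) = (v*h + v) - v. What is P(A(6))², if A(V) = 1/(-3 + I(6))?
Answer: 64/6561 ≈ 0.0097546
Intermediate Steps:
R(h, v) = h*v (R(h, v) = (h*v + v) - v = (v + h*v) - v = h*v)
I(x) = -x/4 (I(x) = x*(-¼) = -x/4)
A(V) = -2/9 (A(V) = 1/(-3 - ¼*6) = 1/(-3 - 3/2) = 1/(-9/2) = -2/9)
P(k) = -2*k² (P(k) = (k - 2*k)*(k + k) = (-k)*(2*k) = -2*k²)
P(A(6))² = (-2*(-2/9)²)² = (-2*4/81)² = (-8/81)² = 64/6561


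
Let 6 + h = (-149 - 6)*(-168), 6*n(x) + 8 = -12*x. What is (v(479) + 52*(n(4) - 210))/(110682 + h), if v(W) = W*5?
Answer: -27031/410148 ≈ -0.065905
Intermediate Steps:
v(W) = 5*W
n(x) = -4/3 - 2*x (n(x) = -4/3 + (-12*x)/6 = -4/3 - 2*x)
h = 26034 (h = -6 + (-149 - 6)*(-168) = -6 - 155*(-168) = -6 + 26040 = 26034)
(v(479) + 52*(n(4) - 210))/(110682 + h) = (5*479 + 52*((-4/3 - 2*4) - 210))/(110682 + 26034) = (2395 + 52*((-4/3 - 8) - 210))/136716 = (2395 + 52*(-28/3 - 210))*(1/136716) = (2395 + 52*(-658/3))*(1/136716) = (2395 - 34216/3)*(1/136716) = -27031/3*1/136716 = -27031/410148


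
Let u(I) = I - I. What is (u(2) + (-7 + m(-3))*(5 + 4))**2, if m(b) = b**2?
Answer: 324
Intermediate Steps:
u(I) = 0
(u(2) + (-7 + m(-3))*(5 + 4))**2 = (0 + (-7 + (-3)**2)*(5 + 4))**2 = (0 + (-7 + 9)*9)**2 = (0 + 2*9)**2 = (0 + 18)**2 = 18**2 = 324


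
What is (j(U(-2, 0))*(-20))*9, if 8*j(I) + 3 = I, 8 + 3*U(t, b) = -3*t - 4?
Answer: 225/2 ≈ 112.50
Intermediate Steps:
U(t, b) = -4 - t (U(t, b) = -8/3 + (-3*t - 4)/3 = -8/3 + (-4 - 3*t)/3 = -8/3 + (-4/3 - t) = -4 - t)
j(I) = -3/8 + I/8
(j(U(-2, 0))*(-20))*9 = ((-3/8 + (-4 - 1*(-2))/8)*(-20))*9 = ((-3/8 + (-4 + 2)/8)*(-20))*9 = ((-3/8 + (⅛)*(-2))*(-20))*9 = ((-3/8 - ¼)*(-20))*9 = -5/8*(-20)*9 = (25/2)*9 = 225/2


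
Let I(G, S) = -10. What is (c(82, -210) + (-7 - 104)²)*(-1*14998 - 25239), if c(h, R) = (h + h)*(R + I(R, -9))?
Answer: 955990883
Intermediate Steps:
c(h, R) = 2*h*(-10 + R) (c(h, R) = (h + h)*(R - 10) = (2*h)*(-10 + R) = 2*h*(-10 + R))
(c(82, -210) + (-7 - 104)²)*(-1*14998 - 25239) = (2*82*(-10 - 210) + (-7 - 104)²)*(-1*14998 - 25239) = (2*82*(-220) + (-111)²)*(-14998 - 25239) = (-36080 + 12321)*(-40237) = -23759*(-40237) = 955990883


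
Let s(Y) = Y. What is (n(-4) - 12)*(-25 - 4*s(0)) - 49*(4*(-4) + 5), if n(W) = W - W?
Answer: 839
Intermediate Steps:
n(W) = 0
(n(-4) - 12)*(-25 - 4*s(0)) - 49*(4*(-4) + 5) = (0 - 12)*(-25 - 4*0) - 49*(4*(-4) + 5) = -12*(-25 + 0) - 49*(-16 + 5) = -12*(-25) - 49*(-11) = 300 + 539 = 839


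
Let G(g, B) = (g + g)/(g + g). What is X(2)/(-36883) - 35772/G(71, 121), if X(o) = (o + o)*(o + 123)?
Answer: -1319379176/36883 ≈ -35772.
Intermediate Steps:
X(o) = 2*o*(123 + o) (X(o) = (2*o)*(123 + o) = 2*o*(123 + o))
G(g, B) = 1 (G(g, B) = (2*g)/((2*g)) = (2*g)*(1/(2*g)) = 1)
X(2)/(-36883) - 35772/G(71, 121) = (2*2*(123 + 2))/(-36883) - 35772/1 = (2*2*125)*(-1/36883) - 35772*1 = 500*(-1/36883) - 35772 = -500/36883 - 35772 = -1319379176/36883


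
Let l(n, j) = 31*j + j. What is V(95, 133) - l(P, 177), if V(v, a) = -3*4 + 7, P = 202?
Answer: -5669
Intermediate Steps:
V(v, a) = -5 (V(v, a) = -12 + 7 = -5)
l(n, j) = 32*j
V(95, 133) - l(P, 177) = -5 - 32*177 = -5 - 1*5664 = -5 - 5664 = -5669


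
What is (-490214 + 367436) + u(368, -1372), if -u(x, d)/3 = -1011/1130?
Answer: -138736107/1130 ≈ -1.2278e+5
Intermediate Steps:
u(x, d) = 3033/1130 (u(x, d) = -(-3033)/1130 = -3*(-1011/1130) = 3033/1130)
(-490214 + 367436) + u(368, -1372) = (-490214 + 367436) + 3033/1130 = -122778 + 3033/1130 = -138736107/1130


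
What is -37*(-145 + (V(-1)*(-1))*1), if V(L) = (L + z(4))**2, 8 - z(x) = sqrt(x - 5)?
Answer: 7141 - 518*I ≈ 7141.0 - 518.0*I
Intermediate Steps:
z(x) = 8 - sqrt(-5 + x) (z(x) = 8 - sqrt(x - 5) = 8 - sqrt(-5 + x))
V(L) = (8 + L - I)**2 (V(L) = (L + (8 - sqrt(-5 + 4)))**2 = (L + (8 - sqrt(-1)))**2 = (L + (8 - I))**2 = (8 + L - I)**2)
-37*(-145 + (V(-1)*(-1))*1) = -37*(-145 + ((8 - 1 - I)**2*(-1))*1) = -37*(-145 + ((7 - I)**2*(-1))*1) = -37*(-145 - (7 - I)**2*1) = -37*(-145 - (7 - I)**2) = 5365 + 37*(7 - I)**2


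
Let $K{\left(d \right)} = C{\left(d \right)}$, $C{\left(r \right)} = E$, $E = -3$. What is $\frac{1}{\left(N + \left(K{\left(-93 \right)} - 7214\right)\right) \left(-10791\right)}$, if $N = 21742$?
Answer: $- \frac{1}{156739275} \approx -6.38 \cdot 10^{-9}$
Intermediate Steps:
$C{\left(r \right)} = -3$
$K{\left(d \right)} = -3$
$\frac{1}{\left(N + \left(K{\left(-93 \right)} - 7214\right)\right) \left(-10791\right)} = \frac{1}{\left(21742 - 7217\right) \left(-10791\right)} = \frac{1}{21742 - 7217} \left(- \frac{1}{10791}\right) = \frac{1}{14525} \left(- \frac{1}{10791}\right) = - \frac{1}{156739275}$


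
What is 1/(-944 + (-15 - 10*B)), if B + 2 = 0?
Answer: -1/939 ≈ -0.0010650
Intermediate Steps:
B = -2 (B = -2 + 0 = -2)
1/(-944 + (-15 - 10*B)) = 1/(-944 + (-15 - 10*(-2))) = 1/(-944 + (-15 + 20)) = 1/(-944 + 5) = 1/(-939) = -1/939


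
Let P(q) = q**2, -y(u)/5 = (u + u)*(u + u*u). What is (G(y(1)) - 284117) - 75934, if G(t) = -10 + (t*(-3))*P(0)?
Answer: -360061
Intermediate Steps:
y(u) = -10*u*(u + u**2) (y(u) = -5*(u + u)*(u + u*u) = -5*2*u*(u + u**2) = -10*u*(u + u**2))
G(t) = -10 (G(t) = -10 + (t*(-3))*0**2 = -10 - 3*t*0 = -10 + 0 = -10)
(G(y(1)) - 284117) - 75934 = (-10 - 284117) - 75934 = -284127 - 75934 = -360061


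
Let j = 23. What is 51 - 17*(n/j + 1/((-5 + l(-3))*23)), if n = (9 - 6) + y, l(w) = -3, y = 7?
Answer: 8041/184 ≈ 43.701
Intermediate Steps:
n = 10 (n = (9 - 6) + 7 = 3 + 7 = 10)
51 - 17*(n/j + 1/((-5 + l(-3))*23)) = 51 - 17*(10/23 + 1/(-5 - 3*23)) = 51 - 17*(10*(1/23) + (1/23)/(-8)) = 51 - 17*(10/23 - 1/8*1/23) = 51 - 17*(10/23 - 1/184) = 51 - 17*79/184 = 51 - 1343/184 = 8041/184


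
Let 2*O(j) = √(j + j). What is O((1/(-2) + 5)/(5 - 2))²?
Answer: ¾ ≈ 0.75000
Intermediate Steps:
O(j) = √2*√j/2 (O(j) = √(j + j)/2 = √(2*j)/2 = (√2*√j)/2 = √2*√j/2)
O((1/(-2) + 5)/(5 - 2))² = (√2*√((1/(-2) + 5)/(5 - 2))/2)² = (√2*√((-½ + 5)/3)/2)² = (√2*√((9/2)*(⅓))/2)² = (√2*√(3/2)/2)² = (√2*(√6/2)/2)² = (√3/2)² = ¾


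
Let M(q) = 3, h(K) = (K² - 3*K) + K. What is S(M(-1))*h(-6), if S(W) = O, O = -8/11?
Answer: -384/11 ≈ -34.909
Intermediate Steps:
h(K) = K² - 2*K
O = -8/11 (O = -8*1/11 = -8/11 ≈ -0.72727)
S(W) = -8/11
S(M(-1))*h(-6) = -(-48)*(-2 - 6)/11 = -(-48)*(-8)/11 = -8/11*48 = -384/11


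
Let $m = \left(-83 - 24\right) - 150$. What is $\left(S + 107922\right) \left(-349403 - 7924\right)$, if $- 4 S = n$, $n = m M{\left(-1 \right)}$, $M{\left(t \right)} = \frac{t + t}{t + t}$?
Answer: $- \frac{154345611015}{4} \approx -3.8586 \cdot 10^{10}$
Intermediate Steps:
$M{\left(t \right)} = 1$ ($M{\left(t \right)} = \frac{2 t}{2 t} = 2 t \frac{1}{2 t} = 1$)
$m = -257$ ($m = -107 - 150 = -257$)
$n = -257$ ($n = \left(-257\right) 1 = -257$)
$S = \frac{257}{4}$ ($S = \left(- \frac{1}{4}\right) \left(-257\right) = \frac{257}{4} \approx 64.25$)
$\left(S + 107922\right) \left(-349403 - 7924\right) = \left(\frac{257}{4} + 107922\right) \left(-349403 - 7924\right) = \frac{431945}{4} \left(-357327\right) = - \frac{154345611015}{4}$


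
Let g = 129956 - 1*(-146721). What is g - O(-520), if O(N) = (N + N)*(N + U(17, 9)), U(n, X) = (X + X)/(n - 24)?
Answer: -1867581/7 ≈ -2.6680e+5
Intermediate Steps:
g = 276677 (g = 129956 + 146721 = 276677)
U(n, X) = 2*X/(-24 + n) (U(n, X) = (2*X)/(-24 + n) = 2*X/(-24 + n))
O(N) = 2*N*(-18/7 + N) (O(N) = (N + N)*(N + 2*9/(-24 + 17)) = (2*N)*(N + 2*9/(-7)) = (2*N)*(N + 2*9*(-⅐)) = (2*N)*(N - 18/7) = (2*N)*(-18/7 + N) = 2*N*(-18/7 + N))
g - O(-520) = 276677 - 2*(-520)*(-18 + 7*(-520))/7 = 276677 - 2*(-520)*(-18 - 3640)/7 = 276677 - 2*(-520)*(-3658)/7 = 276677 - 1*3804320/7 = 276677 - 3804320/7 = -1867581/7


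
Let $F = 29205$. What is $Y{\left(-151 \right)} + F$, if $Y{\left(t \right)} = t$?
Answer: $29054$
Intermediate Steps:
$Y{\left(-151 \right)} + F = -151 + 29205 = 29054$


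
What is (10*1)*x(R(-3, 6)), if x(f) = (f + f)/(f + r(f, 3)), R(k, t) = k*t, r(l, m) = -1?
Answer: 360/19 ≈ 18.947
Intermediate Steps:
x(f) = 2*f/(-1 + f) (x(f) = (f + f)/(f - 1) = (2*f)/(-1 + f) = 2*f/(-1 + f))
(10*1)*x(R(-3, 6)) = (10*1)*(2*(-3*6)/(-1 - 3*6)) = 10*(2*(-18)/(-1 - 18)) = 10*(2*(-18)/(-19)) = 10*(2*(-18)*(-1/19)) = 10*(36/19) = 360/19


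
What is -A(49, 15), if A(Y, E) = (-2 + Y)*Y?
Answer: -2303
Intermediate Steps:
A(Y, E) = Y*(-2 + Y)
-A(49, 15) = -49*(-2 + 49) = -49*47 = -1*2303 = -2303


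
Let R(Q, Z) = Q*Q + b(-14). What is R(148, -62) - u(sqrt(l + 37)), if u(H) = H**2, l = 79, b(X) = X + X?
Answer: 21760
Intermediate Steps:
b(X) = 2*X
R(Q, Z) = -28 + Q**2 (R(Q, Z) = Q*Q + 2*(-14) = Q**2 - 28 = -28 + Q**2)
R(148, -62) - u(sqrt(l + 37)) = (-28 + 148**2) - (sqrt(79 + 37))**2 = (-28 + 21904) - (sqrt(116))**2 = 21876 - (2*sqrt(29))**2 = 21876 - 1*116 = 21876 - 116 = 21760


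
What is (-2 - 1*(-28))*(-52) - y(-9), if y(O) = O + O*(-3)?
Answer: -1370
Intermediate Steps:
y(O) = -2*O (y(O) = O - 3*O = -2*O)
(-2 - 1*(-28))*(-52) - y(-9) = (-2 - 1*(-28))*(-52) - (-2)*(-9) = (-2 + 28)*(-52) - 1*18 = 26*(-52) - 18 = -1352 - 18 = -1370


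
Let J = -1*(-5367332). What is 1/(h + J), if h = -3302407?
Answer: 1/2064925 ≈ 4.8428e-7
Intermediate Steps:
J = 5367332
1/(h + J) = 1/(-3302407 + 5367332) = 1/2064925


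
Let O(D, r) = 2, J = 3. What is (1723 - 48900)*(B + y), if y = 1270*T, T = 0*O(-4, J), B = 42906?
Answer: -2024176362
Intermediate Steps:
T = 0 (T = 0*2 = 0)
y = 0 (y = 1270*0 = 0)
(1723 - 48900)*(B + y) = (1723 - 48900)*(42906 + 0) = -47177*42906 = -2024176362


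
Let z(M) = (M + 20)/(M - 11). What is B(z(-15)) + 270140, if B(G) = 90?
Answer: 270230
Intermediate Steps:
z(M) = (20 + M)/(-11 + M)
B(z(-15)) + 270140 = 90 + 270140 = 270230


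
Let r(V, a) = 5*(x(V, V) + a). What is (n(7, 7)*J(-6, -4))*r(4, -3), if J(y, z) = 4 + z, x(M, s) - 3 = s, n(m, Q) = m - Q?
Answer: 0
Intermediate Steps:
x(M, s) = 3 + s
r(V, a) = 15 + 5*V + 5*a (r(V, a) = 5*((3 + V) + a) = 5*(3 + V + a) = 15 + 5*V + 5*a)
(n(7, 7)*J(-6, -4))*r(4, -3) = ((7 - 1*7)*(4 - 4))*(15 + 5*4 + 5*(-3)) = ((7 - 7)*0)*(15 + 20 - 15) = (0*0)*20 = 0*20 = 0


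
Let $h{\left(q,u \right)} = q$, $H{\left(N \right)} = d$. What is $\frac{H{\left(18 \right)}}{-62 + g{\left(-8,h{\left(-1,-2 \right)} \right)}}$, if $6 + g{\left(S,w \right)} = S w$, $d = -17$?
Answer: $\frac{17}{60} \approx 0.28333$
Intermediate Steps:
$H{\left(N \right)} = -17$
$g{\left(S,w \right)} = -6 + S w$
$\frac{H{\left(18 \right)}}{-62 + g{\left(-8,h{\left(-1,-2 \right)} \right)}} = \frac{1}{-62 - -2} \left(-17\right) = \frac{1}{-62 + \left(-6 + 8\right)} \left(-17\right) = \frac{1}{-62 + 2} \left(-17\right) = \frac{1}{-60} \left(-17\right) = \left(- \frac{1}{60}\right) \left(-17\right) = \frac{17}{60}$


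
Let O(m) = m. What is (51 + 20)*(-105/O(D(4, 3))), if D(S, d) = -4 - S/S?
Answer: 1491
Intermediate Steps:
D(S, d) = -5 (D(S, d) = -4 - 1*1 = -4 - 1 = -5)
(51 + 20)*(-105/O(D(4, 3))) = (51 + 20)*(-105/(-5)) = 71*(-105*(-⅕)) = 71*21 = 1491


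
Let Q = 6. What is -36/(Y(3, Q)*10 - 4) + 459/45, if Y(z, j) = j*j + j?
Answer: 5259/520 ≈ 10.113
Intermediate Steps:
Y(z, j) = j + j² (Y(z, j) = j² + j = j + j²)
-36/(Y(3, Q)*10 - 4) + 459/45 = -36/((6*(1 + 6))*10 - 4) + 459/45 = -36/((6*7)*10 - 4) + 459*(1/45) = -36/(42*10 - 4) + 51/5 = -36/(420 - 4) + 51/5 = -36/416 + 51/5 = -36*1/416 + 51/5 = -9/104 + 51/5 = 5259/520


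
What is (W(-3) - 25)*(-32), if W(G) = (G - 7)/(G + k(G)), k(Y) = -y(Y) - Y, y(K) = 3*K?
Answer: 7520/9 ≈ 835.56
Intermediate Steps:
k(Y) = -4*Y (k(Y) = -3*Y - Y = -4*Y)
W(G) = -(-7 + G)/(3*G) (W(G) = (G - 7)/(G - 4*G) = (-7 + G)/((-3*G)) = (-7 + G)*(-1/(3*G)) = -(-7 + G)/(3*G))
(W(-3) - 25)*(-32) = ((1/3)*(7 - 1*(-3))/(-3) - 25)*(-32) = ((1/3)*(-1/3)*(7 + 3) - 25)*(-32) = ((1/3)*(-1/3)*10 - 25)*(-32) = (-10/9 - 25)*(-32) = -235/9*(-32) = 7520/9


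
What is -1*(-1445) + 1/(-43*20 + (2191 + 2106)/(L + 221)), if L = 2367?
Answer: 3209895847/2221383 ≈ 1445.0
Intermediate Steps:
-1*(-1445) + 1/(-43*20 + (2191 + 2106)/(L + 221)) = -1*(-1445) + 1/(-43*20 + (2191 + 2106)/(2367 + 221)) = 1445 + 1/(-860 + 4297/2588) = 1445 + 1/(-2221383/2588) = 1445 - 2588/2221383 = 3209895847/2221383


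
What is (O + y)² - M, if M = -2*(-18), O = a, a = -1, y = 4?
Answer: -27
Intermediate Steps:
O = -1
M = 36
(O + y)² - M = (-1 + 4)² - 1*36 = 3² - 36 = 9 - 36 = -27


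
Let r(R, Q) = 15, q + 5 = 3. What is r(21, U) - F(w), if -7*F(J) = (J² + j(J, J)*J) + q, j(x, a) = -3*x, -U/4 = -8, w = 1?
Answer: 101/7 ≈ 14.429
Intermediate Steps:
q = -2 (q = -5 + 3 = -2)
U = 32 (U = -4*(-8) = 32)
F(J) = 2/7 + 2*J²/7 (F(J) = -((J² + (-3*J)*J) - 2)/7 = -((J² - 3*J²) - 2)/7 = -(-2*J² - 2)/7 = -(-2 - 2*J²)/7 = 2/7 + 2*J²/7)
r(21, U) - F(w) = 15 - (2/7 + (2/7)*1²) = 15 - (2/7 + (2/7)*1) = 15 - (2/7 + 2/7) = 15 - 1*4/7 = 15 - 4/7 = 101/7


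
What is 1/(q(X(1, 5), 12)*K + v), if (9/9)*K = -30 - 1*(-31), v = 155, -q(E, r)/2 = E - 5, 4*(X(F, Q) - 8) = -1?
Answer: 2/299 ≈ 0.0066890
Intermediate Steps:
X(F, Q) = 31/4 (X(F, Q) = 8 + (1/4)*(-1) = 8 - 1/4 = 31/4)
q(E, r) = 10 - 2*E (q(E, r) = -2*(E - 5) = -2*(-5 + E) = 10 - 2*E)
K = 1 (K = -30 - 1*(-31) = -30 + 31 = 1)
1/(q(X(1, 5), 12)*K + v) = 1/((10 - 2*31/4)*1 + 155) = 1/((10 - 31/2)*1 + 155) = 1/(-11/2*1 + 155) = 1/(-11/2 + 155) = 1/(299/2) = 2/299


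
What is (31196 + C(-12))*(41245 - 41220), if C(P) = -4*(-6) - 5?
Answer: 780375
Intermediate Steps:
C(P) = 19 (C(P) = 24 - 5 = 19)
(31196 + C(-12))*(41245 - 41220) = (31196 + 19)*(41245 - 41220) = 31215*25 = 780375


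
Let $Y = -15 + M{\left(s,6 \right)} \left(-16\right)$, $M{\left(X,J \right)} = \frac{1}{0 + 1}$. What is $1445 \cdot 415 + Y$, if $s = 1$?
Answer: $599644$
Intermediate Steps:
$M{\left(X,J \right)} = 1$ ($M{\left(X,J \right)} = 1^{-1} = 1$)
$Y = -31$ ($Y = -15 + 1 \left(-16\right) = -15 - 16 = -31$)
$1445 \cdot 415 + Y = 1445 \cdot 415 - 31 = 599675 - 31 = 599644$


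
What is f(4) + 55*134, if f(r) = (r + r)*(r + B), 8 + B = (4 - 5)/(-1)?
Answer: 7346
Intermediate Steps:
B = -7 (B = -8 + (4 - 5)/(-1) = -8 - 1*(-1) = -8 + 1 = -7)
f(r) = 2*r*(-7 + r) (f(r) = (r + r)*(r - 7) = (2*r)*(-7 + r) = 2*r*(-7 + r))
f(4) + 55*134 = 2*4*(-7 + 4) + 55*134 = 2*4*(-3) + 7370 = -24 + 7370 = 7346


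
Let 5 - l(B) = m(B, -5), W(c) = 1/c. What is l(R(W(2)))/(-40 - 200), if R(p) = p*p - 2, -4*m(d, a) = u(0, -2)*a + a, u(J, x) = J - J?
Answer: -1/64 ≈ -0.015625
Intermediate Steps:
u(J, x) = 0
m(d, a) = -a/4 (m(d, a) = -(0*a + a)/4 = -(0 + a)/4 = -a/4)
R(p) = -2 + p² (R(p) = p² - 2 = -2 + p²)
l(B) = 15/4 (l(B) = 5 - (-1)*(-5)/4 = 5 - 1*5/4 = 5 - 5/4 = 15/4)
l(R(W(2)))/(-40 - 200) = 15/(4*(-40 - 200)) = (15/4)/(-240) = (15/4)*(-1/240) = -1/64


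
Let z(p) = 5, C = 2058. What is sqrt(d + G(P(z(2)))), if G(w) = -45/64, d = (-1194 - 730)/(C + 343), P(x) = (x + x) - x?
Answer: I*sqrt(231181)/392 ≈ 1.2266*I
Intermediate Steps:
P(x) = x (P(x) = 2*x - x = x)
d = -1924/2401 (d = (-1194 - 730)/(2058 + 343) = -1924/2401 ≈ -0.80133)
G(w) = -45/64 (G(w) = -45*1/64 = -45/64)
sqrt(d + G(P(z(2)))) = sqrt(-1924/2401 - 45/64) = sqrt(-231181/153664) = I*sqrt(231181)/392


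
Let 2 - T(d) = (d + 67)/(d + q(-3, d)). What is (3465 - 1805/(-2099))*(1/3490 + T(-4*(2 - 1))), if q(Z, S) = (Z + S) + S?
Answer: 15742026276/732551 ≈ 21489.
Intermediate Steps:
q(Z, S) = Z + 2*S (q(Z, S) = (S + Z) + S = Z + 2*S)
T(d) = 2 - (67 + d)/(-3 + 3*d) (T(d) = 2 - (d + 67)/(d + (-3 + 2*d)) = 2 - (67 + d)/(-3 + 3*d))
(3465 - 1805/(-2099))*(1/3490 + T(-4*(2 - 1))) = (3465 - 1805/(-2099))*(1/3490 + (-73 + 5*(-4*(2 - 1)))/(3*(-1 - 4*(2 - 1)))) = (3465 - 1805*(-1/2099))*(1/3490 + (-73 + 5*(-4*1))/(3*(-1 - 4*1))) = (3465 + 1805/2099)*(1/3490 + (-73 + 5*(-4))/(3*(-1 - 4))) = 7274840*(1/3490 + (⅓)*(-73 - 20)/(-5))/2099 = 7274840*(1/3490 + (⅓)*(-⅕)*(-93))/2099 = 7274840*(1/3490 + 31/5)/2099 = (7274840/2099)*(21639/3490) = 15742026276/732551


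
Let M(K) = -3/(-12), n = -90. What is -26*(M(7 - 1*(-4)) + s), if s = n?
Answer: 4667/2 ≈ 2333.5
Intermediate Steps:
M(K) = ¼ (M(K) = -3*(-1/12) = ¼)
s = -90
-26*(M(7 - 1*(-4)) + s) = -26*(¼ - 90) = -26*(-359/4) = 4667/2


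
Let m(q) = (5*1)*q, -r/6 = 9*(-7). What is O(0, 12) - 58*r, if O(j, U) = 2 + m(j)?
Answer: -21922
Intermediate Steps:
r = 378 (r = -54*(-7) = -6*(-63) = 378)
m(q) = 5*q
O(j, U) = 2 + 5*j
O(0, 12) - 58*r = (2 + 5*0) - 58*378 = (2 + 0) - 21924 = 2 - 21924 = -21922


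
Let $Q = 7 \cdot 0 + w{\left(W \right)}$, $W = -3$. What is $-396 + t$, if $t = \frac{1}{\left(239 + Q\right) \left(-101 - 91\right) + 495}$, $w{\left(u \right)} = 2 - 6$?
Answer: $- \frac{17671501}{44625} \approx -396.0$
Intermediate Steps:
$w{\left(u \right)} = -4$ ($w{\left(u \right)} = 2 - 6 = -4$)
$Q = -4$ ($Q = 7 \cdot 0 - 4 = 0 - 4 = -4$)
$t = - \frac{1}{44625}$ ($t = \frac{1}{\left(239 - 4\right) \left(-101 - 91\right) + 495} = \frac{1}{235 \left(-192\right) + 495} = \frac{1}{-45120 + 495} = \frac{1}{-44625} = - \frac{1}{44625} \approx -2.2409 \cdot 10^{-5}$)
$-396 + t = -396 - \frac{1}{44625} = - \frac{17671501}{44625}$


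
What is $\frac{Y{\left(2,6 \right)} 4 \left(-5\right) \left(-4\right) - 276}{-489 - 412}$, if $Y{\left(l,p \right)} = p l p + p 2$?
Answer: $- \frac{6444}{901} \approx -7.1521$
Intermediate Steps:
$Y{\left(l,p \right)} = 2 p + l p^{2}$ ($Y{\left(l,p \right)} = l p p + 2 p = l p^{2} + 2 p = 2 p + l p^{2}$)
$\frac{Y{\left(2,6 \right)} 4 \left(-5\right) \left(-4\right) - 276}{-489 - 412} = \frac{6 \left(2 + 2 \cdot 6\right) 4 \left(-5\right) \left(-4\right) - 276}{-489 - 412} = \frac{6 \left(2 + 12\right) \left(\left(-20\right) \left(-4\right)\right) - 276}{-901} = \left(6 \cdot 14 \cdot 80 - 276\right) \left(- \frac{1}{901}\right) = \left(84 \cdot 80 - 276\right) \left(- \frac{1}{901}\right) = \left(6720 - 276\right) \left(- \frac{1}{901}\right) = 6444 \left(- \frac{1}{901}\right) = - \frac{6444}{901}$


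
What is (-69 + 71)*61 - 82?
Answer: 40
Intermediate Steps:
(-69 + 71)*61 - 82 = 2*61 - 82 = 122 - 82 = 40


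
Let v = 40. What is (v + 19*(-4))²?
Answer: 1296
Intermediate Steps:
(v + 19*(-4))² = (40 + 19*(-4))² = (40 - 76)² = (-36)² = 1296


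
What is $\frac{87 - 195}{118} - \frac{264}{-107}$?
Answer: $\frac{9798}{6313} \approx 1.552$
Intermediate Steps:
$\frac{87 - 195}{118} - \frac{264}{-107} = \left(-108\right) \frac{1}{118} - - \frac{264}{107} = - \frac{54}{59} + \frac{264}{107} = \frac{9798}{6313}$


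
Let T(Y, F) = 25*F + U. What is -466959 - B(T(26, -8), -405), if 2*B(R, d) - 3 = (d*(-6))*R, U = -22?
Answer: -394461/2 ≈ -1.9723e+5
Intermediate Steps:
T(Y, F) = -22 + 25*F (T(Y, F) = 25*F - 22 = -22 + 25*F)
B(R, d) = 3/2 - 3*R*d (B(R, d) = 3/2 + ((d*(-6))*R)/2 = 3/2 + ((-6*d)*R)/2 = 3/2 + (-6*R*d)/2 = 3/2 - 3*R*d)
-466959 - B(T(26, -8), -405) = -466959 - (3/2 - 3*(-22 + 25*(-8))*(-405)) = -466959 - (3/2 - 3*(-22 - 200)*(-405)) = -466959 - (3/2 - 3*(-222)*(-405)) = -466959 - (3/2 - 269730) = -466959 - 1*(-539457/2) = -466959 + 539457/2 = -394461/2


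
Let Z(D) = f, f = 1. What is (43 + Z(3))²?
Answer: 1936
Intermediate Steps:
Z(D) = 1
(43 + Z(3))² = (43 + 1)² = 44² = 1936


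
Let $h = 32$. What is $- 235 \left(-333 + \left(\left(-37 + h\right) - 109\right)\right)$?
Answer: $105045$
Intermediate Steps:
$- 235 \left(-333 + \left(\left(-37 + h\right) - 109\right)\right) = - 235 \left(-333 + \left(\left(-37 + 32\right) - 109\right)\right) = - 235 \left(-333 - 114\right) = \left(-235\right) \left(-447\right) = 105045$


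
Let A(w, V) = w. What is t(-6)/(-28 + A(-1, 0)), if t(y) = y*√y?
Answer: 6*I*√6/29 ≈ 0.50679*I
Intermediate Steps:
t(y) = y^(3/2)
t(-6)/(-28 + A(-1, 0)) = (-6)^(3/2)/(-28 - 1) = -6*I*√6/(-29) = -6*I*√6*(-1/29) = 6*I*√6/29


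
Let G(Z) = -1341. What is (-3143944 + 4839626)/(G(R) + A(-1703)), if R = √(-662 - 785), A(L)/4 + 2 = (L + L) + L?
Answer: -1695682/21785 ≈ -77.837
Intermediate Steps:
A(L) = -8 + 12*L (A(L) = -8 + 4*((L + L) + L) = -8 + 4*(2*L + L) = -8 + 4*(3*L) = -8 + 12*L)
R = I*√1447 (R = √(-1447) = I*√1447 ≈ 38.039*I)
(-3143944 + 4839626)/(G(R) + A(-1703)) = (-3143944 + 4839626)/(-1341 + (-8 + 12*(-1703))) = 1695682/(-1341 + (-8 - 20436)) = 1695682/(-1341 - 20444) = 1695682/(-21785) = 1695682*(-1/21785) = -1695682/21785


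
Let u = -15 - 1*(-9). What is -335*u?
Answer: 2010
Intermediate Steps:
u = -6 (u = -15 + 9 = -6)
-335*u = -335*(-6) = 2010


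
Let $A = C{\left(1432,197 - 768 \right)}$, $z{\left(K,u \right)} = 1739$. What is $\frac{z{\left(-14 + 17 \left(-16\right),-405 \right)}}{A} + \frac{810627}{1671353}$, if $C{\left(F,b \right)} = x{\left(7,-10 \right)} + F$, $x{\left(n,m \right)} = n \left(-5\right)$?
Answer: $\frac{4038928786}{2334880141} \approx 1.7298$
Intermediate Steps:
$x{\left(n,m \right)} = - 5 n$
$C{\left(F,b \right)} = -35 + F$ ($C{\left(F,b \right)} = \left(-5\right) 7 + F = -35 + F$)
$A = 1397$ ($A = -35 + 1432 = 1397$)
$\frac{z{\left(-14 + 17 \left(-16\right),-405 \right)}}{A} + \frac{810627}{1671353} = \frac{1739}{1397} + \frac{810627}{1671353} = \frac{4038928786}{2334880141}$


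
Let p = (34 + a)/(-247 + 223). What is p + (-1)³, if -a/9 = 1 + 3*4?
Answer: 59/24 ≈ 2.4583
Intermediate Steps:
a = -117 (a = -9*(1 + 3*4) = -9*(1 + 12) = -9*13 = -117)
p = 83/24 (p = (34 - 117)/(-247 + 223) = -83/(-24) = -83*(-1/24) = 83/24 ≈ 3.4583)
p + (-1)³ = 83/24 + (-1)³ = 83/24 - 1 = 59/24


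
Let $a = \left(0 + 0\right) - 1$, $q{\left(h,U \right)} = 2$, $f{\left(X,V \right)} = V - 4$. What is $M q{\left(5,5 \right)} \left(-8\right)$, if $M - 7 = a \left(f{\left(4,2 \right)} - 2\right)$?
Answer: $-176$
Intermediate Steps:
$f{\left(X,V \right)} = -4 + V$
$a = -1$ ($a = 0 - 1 = -1$)
$M = 11$ ($M = 7 - \left(\left(-4 + 2\right) - 2\right) = 7 - \left(-2 - 2\right) = 7 - -4 = 7 + 4 = 11$)
$M q{\left(5,5 \right)} \left(-8\right) = 11 \cdot 2 \left(-8\right) = 22 \left(-8\right) = -176$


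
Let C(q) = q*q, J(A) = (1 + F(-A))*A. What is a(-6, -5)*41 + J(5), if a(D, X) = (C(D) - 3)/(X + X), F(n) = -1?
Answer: -1353/10 ≈ -135.30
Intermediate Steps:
J(A) = 0 (J(A) = (1 - 1)*A = 0*A = 0)
C(q) = q²
a(D, X) = (-3 + D²)/(2*X) (a(D, X) = (D² - 3)/(X + X) = (-3 + D²)/((2*X)) = (-3 + D²)*(1/(2*X)) = (-3 + D²)/(2*X))
a(-6, -5)*41 + J(5) = ((½)*(-3 + (-6)²)/(-5))*41 + 0 = ((½)*(-⅕)*(-3 + 36))*41 + 0 = ((½)*(-⅕)*33)*41 + 0 = -33/10*41 + 0 = -1353/10 + 0 = -1353/10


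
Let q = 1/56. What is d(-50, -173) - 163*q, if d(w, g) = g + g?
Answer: -19539/56 ≈ -348.91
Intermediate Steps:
d(w, g) = 2*g
q = 1/56 ≈ 0.017857
d(-50, -173) - 163*q = 2*(-173) - 163*1/56 = -346 - 163/56 = -19539/56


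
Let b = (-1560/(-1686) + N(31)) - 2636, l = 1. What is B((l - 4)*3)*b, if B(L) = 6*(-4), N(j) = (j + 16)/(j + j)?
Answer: 550740780/8711 ≈ 63224.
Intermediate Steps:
N(j) = (16 + j)/(2*j) (N(j) = (16 + j)/((2*j)) = (16 + j)*(1/(2*j)) = (16 + j)/(2*j))
B(L) = -24
b = -45895065/17422 (b = (-1560/(-1686) + (1/2)*(16 + 31)/31) - 2636 = (-1560*(-1/1686) + (1/2)*(1/31)*47) - 2636 = (260/281 + 47/62) - 2636 = 29327/17422 - 2636 = -45895065/17422 ≈ -2634.3)
B((l - 4)*3)*b = -24*(-45895065/17422) = 550740780/8711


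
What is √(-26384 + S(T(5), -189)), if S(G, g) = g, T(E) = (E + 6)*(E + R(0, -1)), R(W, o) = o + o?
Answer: I*√26573 ≈ 163.01*I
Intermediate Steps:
R(W, o) = 2*o
T(E) = (-2 + E)*(6 + E) (T(E) = (E + 6)*(E + 2*(-1)) = (6 + E)*(E - 2) = (6 + E)*(-2 + E) = (-2 + E)*(6 + E))
√(-26384 + S(T(5), -189)) = √(-26384 - 189) = √(-26573) = I*√26573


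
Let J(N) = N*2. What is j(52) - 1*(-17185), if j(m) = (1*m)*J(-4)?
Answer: 16769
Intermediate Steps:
J(N) = 2*N
j(m) = -8*m (j(m) = (1*m)*(2*(-4)) = m*(-8) = -8*m)
j(52) - 1*(-17185) = -8*52 - 1*(-17185) = -416 + 17185 = 16769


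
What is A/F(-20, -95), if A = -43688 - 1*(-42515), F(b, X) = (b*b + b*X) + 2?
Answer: -1173/2302 ≈ -0.50956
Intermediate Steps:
F(b, X) = 2 + b**2 + X*b (F(b, X) = (b**2 + X*b) + 2 = 2 + b**2 + X*b)
A = -1173 (A = -43688 + 42515 = -1173)
A/F(-20, -95) = -1173/(2 + (-20)**2 - 95*(-20)) = -1173/(2 + 400 + 1900) = -1173/2302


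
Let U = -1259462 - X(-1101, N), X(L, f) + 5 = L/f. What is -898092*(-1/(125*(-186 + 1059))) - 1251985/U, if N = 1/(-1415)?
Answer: 296320235261/34160635500 ≈ 8.6743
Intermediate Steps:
N = -1/1415 ≈ -0.00070671
X(L, f) = -5 + L/f
U = -2817372 (U = -1259462 - (-5 - 1101/(-1/1415)) = -1259462 - (-5 - 1101*(-1415)) = -1259462 - (-5 + 1557915) = -1259462 - 1*1557910 = -1259462 - 1557910 = -2817372)
-898092*(-1/(125*(-186 + 1059))) - 1251985/U = -898092*(-1/(125*(-186 + 1059))) - 1251985/(-2817372) = -898092/(873*(-125)) - 1251985*(-1/2817372) = -898092/(-109125) + 1251985/2817372 = -898092*(-1/109125) + 1251985/2817372 = 99788/12125 + 1251985/2817372 = 296320235261/34160635500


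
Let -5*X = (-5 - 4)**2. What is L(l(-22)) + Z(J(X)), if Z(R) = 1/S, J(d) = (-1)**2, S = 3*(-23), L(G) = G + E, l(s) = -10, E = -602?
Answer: -42229/69 ≈ -612.01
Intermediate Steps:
L(G) = -602 + G (L(G) = G - 602 = -602 + G)
X = -81/5 (X = -(-5 - 4)**2/5 = -1/5*(-9)**2 = -1/5*81 = -81/5 ≈ -16.200)
S = -69
J(d) = 1
Z(R) = -1/69 (Z(R) = 1/(-69) = -1/69)
L(l(-22)) + Z(J(X)) = (-602 - 10) - 1/69 = -612 - 1/69 = -42229/69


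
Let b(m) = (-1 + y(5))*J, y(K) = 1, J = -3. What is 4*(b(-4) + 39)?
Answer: 156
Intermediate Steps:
b(m) = 0 (b(m) = (-1 + 1)*(-3) = 0*(-3) = 0)
4*(b(-4) + 39) = 4*(0 + 39) = 4*39 = 156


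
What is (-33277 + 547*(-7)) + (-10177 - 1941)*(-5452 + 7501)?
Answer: -24866888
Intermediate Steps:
(-33277 + 547*(-7)) + (-10177 - 1941)*(-5452 + 7501) = (-33277 - 3829) - 12118*2049 = -37106 - 24829782 = -24866888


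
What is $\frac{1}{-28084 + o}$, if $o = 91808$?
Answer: $\frac{1}{63724} \approx 1.5693 \cdot 10^{-5}$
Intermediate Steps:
$\frac{1}{-28084 + o} = \frac{1}{-28084 + 91808} = \frac{1}{63724}$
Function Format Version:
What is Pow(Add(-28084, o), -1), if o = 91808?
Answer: Rational(1, 63724) ≈ 1.5693e-5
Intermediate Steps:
Pow(Add(-28084, o), -1) = Pow(Add(-28084, 91808), -1) = Pow(63724, -1) = Rational(1, 63724)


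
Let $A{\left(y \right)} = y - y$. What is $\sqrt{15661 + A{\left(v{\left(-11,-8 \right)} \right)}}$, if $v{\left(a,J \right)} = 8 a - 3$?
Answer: $\sqrt{15661} \approx 125.14$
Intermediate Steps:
$v{\left(a,J \right)} = -3 + 8 a$
$A{\left(y \right)} = 0$
$\sqrt{15661 + A{\left(v{\left(-11,-8 \right)} \right)}} = \sqrt{15661 + 0} = \sqrt{15661}$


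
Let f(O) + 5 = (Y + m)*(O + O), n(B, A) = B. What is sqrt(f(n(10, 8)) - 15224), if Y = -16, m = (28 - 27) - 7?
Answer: 3*I*sqrt(1741) ≈ 125.18*I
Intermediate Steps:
m = -6 (m = 1 - 7 = -6)
f(O) = -5 - 44*O (f(O) = -5 + (-16 - 6)*(O + O) = -5 - 44*O)
sqrt(f(n(10, 8)) - 15224) = sqrt((-5 - 44*10) - 15224) = sqrt((-5 - 440) - 15224) = sqrt(-445 - 15224) = sqrt(-15669) = 3*I*sqrt(1741)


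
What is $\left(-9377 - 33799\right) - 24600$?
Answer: $-67776$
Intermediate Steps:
$\left(-9377 - 33799\right) - 24600 = -43176 - 24600 = -67776$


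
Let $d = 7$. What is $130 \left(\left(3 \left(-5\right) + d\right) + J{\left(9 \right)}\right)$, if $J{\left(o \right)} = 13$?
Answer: $650$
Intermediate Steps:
$130 \left(\left(3 \left(-5\right) + d\right) + J{\left(9 \right)}\right) = 130 \left(\left(3 \left(-5\right) + 7\right) + 13\right) = 130 \left(\left(-15 + 7\right) + 13\right) = 130 \left(-8 + 13\right) = 130 \cdot 5 = 650$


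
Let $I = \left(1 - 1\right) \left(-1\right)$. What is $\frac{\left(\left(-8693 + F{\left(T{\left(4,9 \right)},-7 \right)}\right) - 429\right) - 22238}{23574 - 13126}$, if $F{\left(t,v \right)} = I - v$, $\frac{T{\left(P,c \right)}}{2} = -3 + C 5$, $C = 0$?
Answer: $- \frac{31353}{10448} \approx -3.0009$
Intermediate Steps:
$I = 0$ ($I = 0 \left(-1\right) = 0$)
$T{\left(P,c \right)} = -6$ ($T{\left(P,c \right)} = 2 \left(-3 + 0 \cdot 5\right) = 2 \left(-3 + 0\right) = 2 \left(-3\right) = -6$)
$F{\left(t,v \right)} = - v$ ($F{\left(t,v \right)} = 0 - v = - v$)
$\frac{\left(\left(-8693 + F{\left(T{\left(4,9 \right)},-7 \right)}\right) - 429\right) - 22238}{23574 - 13126} = \frac{\left(\left(-8693 - -7\right) - 429\right) - 22238}{23574 - 13126} = \frac{\left(\left(-8693 + 7\right) - 429\right) - 22238}{10448} = \left(\left(-8686 - 429\right) - 22238\right) \frac{1}{10448} = \left(-9115 - 22238\right) \frac{1}{10448} = \left(-31353\right) \frac{1}{10448} = - \frac{31353}{10448}$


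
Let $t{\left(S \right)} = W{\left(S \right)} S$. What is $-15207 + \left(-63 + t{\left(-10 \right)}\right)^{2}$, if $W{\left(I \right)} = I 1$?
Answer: $-13838$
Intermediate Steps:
$W{\left(I \right)} = I$
$t{\left(S \right)} = S^{2}$ ($t{\left(S \right)} = S S = S^{2}$)
$-15207 + \left(-63 + t{\left(-10 \right)}\right)^{2} = -15207 + \left(-63 + \left(-10\right)^{2}\right)^{2} = -15207 + \left(-63 + 100\right)^{2} = -15207 + 37^{2} = -15207 + 1369 = -13838$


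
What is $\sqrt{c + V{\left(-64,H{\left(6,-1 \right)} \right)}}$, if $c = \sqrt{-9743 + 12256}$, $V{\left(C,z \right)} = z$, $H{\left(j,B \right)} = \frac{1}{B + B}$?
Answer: $\frac{\sqrt{-2 + 4 \sqrt{2513}}}{2} \approx 7.0448$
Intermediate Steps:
$H{\left(j,B \right)} = \frac{1}{2 B}$
$c = \sqrt{2513} \approx 50.13$
$\sqrt{c + V{\left(-64,H{\left(6,-1 \right)} \right)}} = \sqrt{\sqrt{2513} + \frac{1}{2 \left(-1\right)}} = \sqrt{\sqrt{2513} + \frac{1}{2} \left(-1\right)} = \sqrt{\sqrt{2513} - \frac{1}{2}} = \sqrt{- \frac{1}{2} + \sqrt{2513}}$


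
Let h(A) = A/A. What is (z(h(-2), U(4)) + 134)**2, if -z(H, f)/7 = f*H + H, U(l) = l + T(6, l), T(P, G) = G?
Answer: 5041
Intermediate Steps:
h(A) = 1
U(l) = 2*l (U(l) = l + l = 2*l)
z(H, f) = -7*H - 7*H*f (z(H, f) = -7*(f*H + H) = -7*(H*f + H) = -7*(H + H*f) = -7*H - 7*H*f)
(z(h(-2), U(4)) + 134)**2 = (-7*1*(1 + 2*4) + 134)**2 = (-7*1*(1 + 8) + 134)**2 = (-7*1*9 + 134)**2 = (-63 + 134)**2 = 71**2 = 5041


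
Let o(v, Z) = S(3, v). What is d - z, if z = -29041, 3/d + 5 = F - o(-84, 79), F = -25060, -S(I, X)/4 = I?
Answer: 242521390/8351 ≈ 29041.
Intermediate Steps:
S(I, X) = -4*I
o(v, Z) = -12 (o(v, Z) = -4*3 = -12)
d = -1/8351 (d = 3/(-5 + (-25060 - 1*(-12))) = 3/(-5 + (-25060 + 12)) = 3/(-5 - 25048) = 3/(-25053) = 3*(-1/25053) = -1/8351 ≈ -0.00011975)
d - z = -1/8351 - 1*(-29041) = -1/8351 + 29041 = 242521390/8351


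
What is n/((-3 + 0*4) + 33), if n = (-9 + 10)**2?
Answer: 1/30 ≈ 0.033333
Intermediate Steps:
n = 1 (n = 1**2 = 1)
n/((-3 + 0*4) + 33) = 1/((-3 + 0*4) + 33) = 1/((-3 + 0) + 33) = 1/(-3 + 33) = 1/30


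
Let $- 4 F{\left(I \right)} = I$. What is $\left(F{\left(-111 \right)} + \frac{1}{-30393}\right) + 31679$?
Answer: $\frac{3854653007}{121572} \approx 31707.0$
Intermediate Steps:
$F{\left(I \right)} = - \frac{I}{4}$
$\left(F{\left(-111 \right)} + \frac{1}{-30393}\right) + 31679 = \left(\left(- \frac{1}{4}\right) \left(-111\right) + \frac{1}{-30393}\right) + 31679 = \left(\frac{111}{4} - \frac{1}{30393}\right) + 31679 = \frac{3373619}{121572} + 31679 = \frac{3854653007}{121572}$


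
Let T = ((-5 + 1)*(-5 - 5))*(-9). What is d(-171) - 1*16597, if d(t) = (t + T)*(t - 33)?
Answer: 91727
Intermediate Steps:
T = -360 (T = -4*(-10)*(-9) = 40*(-9) = -360)
d(t) = (-360 + t)*(-33 + t) (d(t) = (t - 360)*(t - 33) = (-360 + t)*(-33 + t))
d(-171) - 1*16597 = (11880 + (-171)² - 393*(-171)) - 1*16597 = (11880 + 29241 + 67203) - 16597 = 108324 - 16597 = 91727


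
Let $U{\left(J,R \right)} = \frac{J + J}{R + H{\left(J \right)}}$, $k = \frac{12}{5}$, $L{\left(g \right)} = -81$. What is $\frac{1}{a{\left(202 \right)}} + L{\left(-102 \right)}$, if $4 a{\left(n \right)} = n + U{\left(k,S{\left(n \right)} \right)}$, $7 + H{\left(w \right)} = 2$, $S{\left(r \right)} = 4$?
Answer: $- \frac{39923}{493} \approx -80.98$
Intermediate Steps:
$H{\left(w \right)} = -5$ ($H{\left(w \right)} = -7 + 2 = -5$)
$k = \frac{12}{5}$ ($k = 12 \cdot \frac{1}{5} = \frac{12}{5} \approx 2.4$)
$U{\left(J,R \right)} = \frac{2 J}{-5 + R}$ ($U{\left(J,R \right)} = \frac{J + J}{R - 5} = \frac{2 J}{-5 + R}$)
$a{\left(n \right)} = - \frac{6}{5} + \frac{n}{4}$ ($a{\left(n \right)} = \frac{n + 2 \cdot \frac{12}{5} \frac{1}{-5 + 4}}{4} = \frac{n + 2 \cdot \frac{12}{5} \frac{1}{-1}}{4} = \frac{n + 2 \cdot \frac{12}{5} \left(-1\right)}{4} = \frac{n - \frac{24}{5}}{4} = \frac{- \frac{24}{5} + n}{4} = - \frac{6}{5} + \frac{n}{4}$)
$\frac{1}{a{\left(202 \right)}} + L{\left(-102 \right)} = \frac{1}{- \frac{6}{5} + \frac{1}{4} \cdot 202} - 81 = \frac{1}{- \frac{6}{5} + \frac{101}{2}} - 81 = \frac{1}{\frac{493}{10}} - 81 = \frac{10}{493} - 81 = - \frac{39923}{493}$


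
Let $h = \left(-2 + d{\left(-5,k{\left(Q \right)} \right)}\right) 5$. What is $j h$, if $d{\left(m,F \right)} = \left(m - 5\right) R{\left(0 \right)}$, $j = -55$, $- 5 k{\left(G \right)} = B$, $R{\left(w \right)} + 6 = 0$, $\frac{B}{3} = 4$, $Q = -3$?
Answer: $-15950$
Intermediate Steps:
$B = 12$ ($B = 3 \cdot 4 = 12$)
$R{\left(w \right)} = -6$ ($R{\left(w \right)} = -6 + 0 = -6$)
$k{\left(G \right)} = - \frac{12}{5}$ ($k{\left(G \right)} = \left(- \frac{1}{5}\right) 12 = - \frac{12}{5}$)
$d{\left(m,F \right)} = 30 - 6 m$ ($d{\left(m,F \right)} = \left(m - 5\right) \left(-6\right) = \left(-5 + m\right) \left(-6\right) = 30 - 6 m$)
$h = 290$ ($h = \left(-2 + \left(30 - -30\right)\right) 5 = \left(-2 + \left(30 + 30\right)\right) 5 = \left(-2 + 60\right) 5 = 58 \cdot 5 = 290$)
$j h = \left(-55\right) 290 = -15950$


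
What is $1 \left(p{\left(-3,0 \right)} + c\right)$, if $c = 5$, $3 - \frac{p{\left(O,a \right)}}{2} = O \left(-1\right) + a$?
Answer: $5$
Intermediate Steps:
$p{\left(O,a \right)} = 6 - 2 a + 2 O$ ($p{\left(O,a \right)} = 6 - 2 \left(O \left(-1\right) + a\right) = 6 - 2 \left(- O + a\right) = 6 - 2 \left(a - O\right) = 6 + \left(- 2 a + 2 O\right) = 6 - 2 a + 2 O$)
$1 \left(p{\left(-3,0 \right)} + c\right) = 1 \left(\left(6 - 0 + 2 \left(-3\right)\right) + 5\right) = 1 \left(\left(6 + 0 - 6\right) + 5\right) = 1 \left(0 + 5\right) = 1 \cdot 5 = 5$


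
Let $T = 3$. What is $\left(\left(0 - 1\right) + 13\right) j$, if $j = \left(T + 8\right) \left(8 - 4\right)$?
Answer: $528$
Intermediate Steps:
$j = 44$ ($j = \left(3 + 8\right) \left(8 - 4\right) = 11 \cdot 4 = 44$)
$\left(\left(0 - 1\right) + 13\right) j = \left(\left(0 - 1\right) + 13\right) 44 = \left(-1 + 13\right) 44 = 12 \cdot 44 = 528$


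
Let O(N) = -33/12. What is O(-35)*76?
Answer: -209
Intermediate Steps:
O(N) = -11/4 (O(N) = -33*1/12 = -11/4)
O(-35)*76 = -11/4*76 = -209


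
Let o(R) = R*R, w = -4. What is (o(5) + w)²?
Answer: 441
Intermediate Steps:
o(R) = R²
(o(5) + w)² = (5² - 4)² = (25 - 4)² = 21² = 441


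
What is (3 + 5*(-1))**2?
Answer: 4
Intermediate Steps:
(3 + 5*(-1))**2 = (3 - 5)**2 = (-2)**2 = 4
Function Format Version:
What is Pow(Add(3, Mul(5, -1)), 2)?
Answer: 4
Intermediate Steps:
Pow(Add(3, Mul(5, -1)), 2) = Pow(Add(3, -5), 2) = Pow(-2, 2) = 4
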